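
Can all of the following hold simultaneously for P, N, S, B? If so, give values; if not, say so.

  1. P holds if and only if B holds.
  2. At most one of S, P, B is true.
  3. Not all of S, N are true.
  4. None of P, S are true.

P = False, N = False, S = False, B = False

  (1) P=F, B=F — same ✓
  (2) {S, P, B}: 0 true — at most one ✓
  (3) {S, N}: 0/2 true — not all ✓
  (4) {P, S}: 0 true — none ✓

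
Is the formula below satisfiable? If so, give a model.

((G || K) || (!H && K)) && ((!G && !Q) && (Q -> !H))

K = True, H = False, G = False, Q = False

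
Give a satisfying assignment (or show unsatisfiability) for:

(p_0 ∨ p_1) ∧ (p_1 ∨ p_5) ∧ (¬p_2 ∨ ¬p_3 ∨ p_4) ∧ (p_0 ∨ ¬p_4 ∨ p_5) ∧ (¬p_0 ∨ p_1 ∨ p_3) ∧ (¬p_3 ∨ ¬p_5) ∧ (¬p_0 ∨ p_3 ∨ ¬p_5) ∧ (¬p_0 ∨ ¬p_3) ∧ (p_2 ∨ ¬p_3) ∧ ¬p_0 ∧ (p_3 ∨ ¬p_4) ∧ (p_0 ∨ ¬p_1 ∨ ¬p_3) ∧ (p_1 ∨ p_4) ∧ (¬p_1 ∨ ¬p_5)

p_0: False, p_1: True, p_2: False, p_3: False, p_4: False, p_5: False

Unit clause (¬p_0) forces p_0 = False.
In (p_0 ∨ p_1) only p_1 is left, so p_1 = True.
In (p_0 ∨ ¬p_1 ∨ ¬p_3) only ¬p_3 is left, so p_3 = False.
In (¬p_1 ∨ ¬p_5) only ¬p_5 is left, so p_5 = False.
In (p_0 ∨ ¬p_4 ∨ p_5) only ¬p_4 is left, so p_4 = False.
Set p_2 = False.
All clauses satisfied.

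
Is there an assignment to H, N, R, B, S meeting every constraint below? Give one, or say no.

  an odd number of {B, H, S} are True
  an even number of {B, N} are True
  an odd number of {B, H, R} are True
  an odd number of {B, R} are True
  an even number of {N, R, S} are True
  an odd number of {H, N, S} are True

H = False, N = False, R = True, B = False, S = True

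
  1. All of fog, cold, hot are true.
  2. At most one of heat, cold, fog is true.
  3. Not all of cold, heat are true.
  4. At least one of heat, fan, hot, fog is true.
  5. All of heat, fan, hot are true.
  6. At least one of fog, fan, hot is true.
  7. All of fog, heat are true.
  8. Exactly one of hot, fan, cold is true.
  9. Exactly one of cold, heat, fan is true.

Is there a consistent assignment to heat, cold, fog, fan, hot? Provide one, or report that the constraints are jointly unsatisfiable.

No satisfying assignment exists.

Case heat = True:
  (1) forces fog = True.
  Constraint (2) is violated (heat=T, fog=T) — contradiction.
Case heat = False:
  Constraint (5) is violated (heat=F) — contradiction.
Both cases fail — unsatisfiable.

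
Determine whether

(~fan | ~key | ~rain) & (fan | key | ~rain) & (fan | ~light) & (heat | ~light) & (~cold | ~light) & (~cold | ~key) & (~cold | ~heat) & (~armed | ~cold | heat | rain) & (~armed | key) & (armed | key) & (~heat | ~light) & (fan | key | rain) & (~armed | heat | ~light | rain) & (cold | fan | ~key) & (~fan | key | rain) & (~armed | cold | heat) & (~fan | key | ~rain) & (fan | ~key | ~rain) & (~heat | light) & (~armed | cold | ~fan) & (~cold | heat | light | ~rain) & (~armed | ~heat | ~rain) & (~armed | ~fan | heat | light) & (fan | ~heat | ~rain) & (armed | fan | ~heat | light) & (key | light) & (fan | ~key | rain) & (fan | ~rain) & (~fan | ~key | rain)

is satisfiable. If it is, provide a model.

Case key = True:
  (~cold | ~key) forces cold = False.
  (cold | fan | ~key) forces fan = True.
  (~fan | ~key | ~rain) forces rain = False.
  Clause (~fan | ~key | rain) is falsified — contradiction.
Case key = False:
  (~armed | key) forces armed = False.
  Clause (armed | key) is falsified — contradiction.
Both cases fail, so the formula is unsatisfiable.

No satisfying assignment exists.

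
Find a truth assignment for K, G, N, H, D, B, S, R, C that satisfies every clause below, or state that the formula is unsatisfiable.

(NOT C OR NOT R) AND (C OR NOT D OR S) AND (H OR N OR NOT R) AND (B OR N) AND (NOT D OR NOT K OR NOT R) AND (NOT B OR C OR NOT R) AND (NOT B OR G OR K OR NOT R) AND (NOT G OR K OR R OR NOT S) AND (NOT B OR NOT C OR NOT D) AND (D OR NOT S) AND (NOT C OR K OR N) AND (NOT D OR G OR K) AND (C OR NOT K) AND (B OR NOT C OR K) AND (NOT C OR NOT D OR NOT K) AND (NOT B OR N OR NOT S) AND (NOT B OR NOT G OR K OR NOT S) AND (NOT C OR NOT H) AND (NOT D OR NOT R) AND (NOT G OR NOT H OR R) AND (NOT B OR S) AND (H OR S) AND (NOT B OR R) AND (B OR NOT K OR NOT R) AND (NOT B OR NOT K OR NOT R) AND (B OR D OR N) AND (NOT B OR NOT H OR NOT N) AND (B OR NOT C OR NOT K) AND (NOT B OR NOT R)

Set K = False.
Set G = True.
Try N = False:
  (B OR N) forces B = True.
  (NOT C OR K OR N) forces C = False.
  (NOT B OR C OR NOT R) forces R = False.
  clause (NOT B OR R) is falsified — backtrack.
So N = True.
Set H = True.
  then (NOT C OR NOT H) forces C = False.
  then (NOT G OR NOT H OR R) forces R = True.
  then (NOT B OR NOT H OR NOT N) forces B = False.
  then (NOT D OR NOT R) forces D = False.
  then (D OR NOT S) forces S = False.
All clauses satisfied.

K=F; G=T; N=T; H=T; D=F; B=F; S=F; R=T; C=F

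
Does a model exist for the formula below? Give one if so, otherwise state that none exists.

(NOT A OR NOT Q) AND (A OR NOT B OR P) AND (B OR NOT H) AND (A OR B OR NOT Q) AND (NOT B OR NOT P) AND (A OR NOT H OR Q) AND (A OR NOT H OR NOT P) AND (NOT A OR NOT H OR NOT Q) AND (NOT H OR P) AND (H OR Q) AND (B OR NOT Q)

Case B = True:
  (NOT B OR NOT P) forces P = False.
  (A OR NOT B OR P) forces A = True.
  (NOT A OR NOT Q) forces Q = False.
  (NOT H OR P) forces H = False.
  Clause (H OR Q) is falsified — contradiction.
Case B = False:
  (B OR NOT H) forces H = False.
  (H OR Q) forces Q = True.
  Clause (B OR NOT Q) is falsified — contradiction.
Both cases fail, so the formula is unsatisfiable.

Unsatisfiable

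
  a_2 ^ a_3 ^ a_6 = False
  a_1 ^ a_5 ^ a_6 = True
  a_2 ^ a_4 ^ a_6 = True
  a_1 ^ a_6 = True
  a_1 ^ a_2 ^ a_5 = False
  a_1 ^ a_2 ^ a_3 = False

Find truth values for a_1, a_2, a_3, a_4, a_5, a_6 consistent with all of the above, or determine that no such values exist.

The formula is unsatisfiable.

Adding constraints 1, 4, 6 mod 2: every variable appears an even number of times on the left, so the left side is 0.
But the right sides sum to 1 (mod 2). 0 ≠ 1 — the system is inconsistent.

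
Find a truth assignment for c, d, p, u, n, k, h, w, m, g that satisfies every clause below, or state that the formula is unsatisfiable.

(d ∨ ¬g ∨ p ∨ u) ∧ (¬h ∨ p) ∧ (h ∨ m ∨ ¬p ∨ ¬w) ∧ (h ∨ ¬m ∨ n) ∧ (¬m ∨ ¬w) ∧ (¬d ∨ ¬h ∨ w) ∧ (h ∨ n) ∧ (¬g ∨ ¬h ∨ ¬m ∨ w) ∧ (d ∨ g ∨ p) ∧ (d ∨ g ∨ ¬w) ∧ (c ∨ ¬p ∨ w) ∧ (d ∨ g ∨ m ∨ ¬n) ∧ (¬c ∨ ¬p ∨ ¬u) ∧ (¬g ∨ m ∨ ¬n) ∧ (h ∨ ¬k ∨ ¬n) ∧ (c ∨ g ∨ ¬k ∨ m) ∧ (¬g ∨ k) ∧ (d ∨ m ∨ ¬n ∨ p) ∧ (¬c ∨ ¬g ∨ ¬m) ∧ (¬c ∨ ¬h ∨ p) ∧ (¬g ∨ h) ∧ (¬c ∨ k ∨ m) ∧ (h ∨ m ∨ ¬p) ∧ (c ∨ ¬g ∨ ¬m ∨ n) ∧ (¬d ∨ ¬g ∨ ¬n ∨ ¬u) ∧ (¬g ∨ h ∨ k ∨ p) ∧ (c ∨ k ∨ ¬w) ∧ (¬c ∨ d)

c = True, d = True, p = False, u = False, n = True, k = False, h = False, w = False, m = True, g = False

Set c = True.
  then (¬c ∨ d) forces d = True.
Set p = False.
  then (¬h ∨ p) forces h = False.
  then (h ∨ n) forces n = True.
  then (h ∨ ¬k ∨ ¬n) forces k = False.
  then (¬g ∨ k) forces g = False.
  then (¬c ∨ k ∨ m) forces m = True.
  then (¬m ∨ ¬w) forces w = False.
Set u = False.
All clauses satisfied.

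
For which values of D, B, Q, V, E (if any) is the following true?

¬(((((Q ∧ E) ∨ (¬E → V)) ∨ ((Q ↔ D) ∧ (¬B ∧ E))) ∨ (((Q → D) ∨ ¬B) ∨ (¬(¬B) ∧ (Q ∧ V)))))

D = False, B = True, Q = True, V = False, E = False

  ¬(((((Q ∧ E) ∨ (¬E → V)) ∨ ((Q ↔ D) ∧ (¬B ∧ E))) ∨ (((Q → D) ∨ ¬B) ∨ (¬(¬B) ∧ (Q ∧ V))))) = True
    (((Q ∧ E) ∨ (¬E → V)) ∨ ((Q ↔ D) ∧ (¬B ∧ E))) ∨ (((Q → D) ∨ ¬B) ∨ (¬(¬B) ∧ (Q ∧ V))) = False
      ((Q ∧ E) ∨ (¬E → V)) ∨ ((Q ↔ D) ∧ (¬B ∧ E)) = False
        (Q ∧ E) ∨ (¬E → V) = False
          Q ∧ E = False
          ¬E → V = False
            ¬E = True
        (Q ↔ D) ∧ (¬B ∧ E) = False
          Q ↔ D = False
          ¬B ∧ E = False
            ¬B = False
      ((Q → D) ∨ ¬B) ∨ (¬(¬B) ∧ (Q ∧ V)) = False
        (Q → D) ∨ ¬B = False
          Q → D = False
          ¬B = False
        ¬(¬B) ∧ (Q ∧ V) = False
          ¬(¬B) = True
            ¬B = False
          Q ∧ V = False
The formula evaluates to True.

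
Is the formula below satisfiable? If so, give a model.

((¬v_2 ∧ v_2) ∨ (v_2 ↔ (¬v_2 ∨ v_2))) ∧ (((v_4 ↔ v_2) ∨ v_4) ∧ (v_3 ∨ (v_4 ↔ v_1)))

v_1=T, v_2=T, v_3=T, v_4=T

  (¬v_2 ∧ v_2) ∨ (v_2 ↔ (¬v_2 ∨ v_2)) = True
    ¬v_2 ∧ v_2 = False
      ¬v_2 = False
    v_2 ↔ (¬v_2 ∨ v_2) = True
      ¬v_2 ∨ v_2 = True
        ¬v_2 = False
  ((v_4 ↔ v_2) ∨ v_4) ∧ (v_3 ∨ (v_4 ↔ v_1)) = True
    (v_4 ↔ v_2) ∨ v_4 = True
      v_4 ↔ v_2 = True
    v_3 ∨ (v_4 ↔ v_1) = True
      v_4 ↔ v_1 = True
Both conjuncts True, so the formula holds.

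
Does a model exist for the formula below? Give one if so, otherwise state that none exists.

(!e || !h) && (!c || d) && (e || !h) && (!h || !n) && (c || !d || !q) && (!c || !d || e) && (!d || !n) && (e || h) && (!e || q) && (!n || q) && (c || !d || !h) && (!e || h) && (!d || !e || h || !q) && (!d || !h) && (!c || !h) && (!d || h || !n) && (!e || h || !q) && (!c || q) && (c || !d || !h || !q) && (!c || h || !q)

Case e = True:
  (!e || !h) forces h = False.
  Clause (!e || h) is falsified — contradiction.
Case e = False:
  (e || !h) forces h = False.
  Clause (e || h) is falsified — contradiction.
Both cases fail, so the formula is unsatisfiable.

Unsatisfiable — no assignment works.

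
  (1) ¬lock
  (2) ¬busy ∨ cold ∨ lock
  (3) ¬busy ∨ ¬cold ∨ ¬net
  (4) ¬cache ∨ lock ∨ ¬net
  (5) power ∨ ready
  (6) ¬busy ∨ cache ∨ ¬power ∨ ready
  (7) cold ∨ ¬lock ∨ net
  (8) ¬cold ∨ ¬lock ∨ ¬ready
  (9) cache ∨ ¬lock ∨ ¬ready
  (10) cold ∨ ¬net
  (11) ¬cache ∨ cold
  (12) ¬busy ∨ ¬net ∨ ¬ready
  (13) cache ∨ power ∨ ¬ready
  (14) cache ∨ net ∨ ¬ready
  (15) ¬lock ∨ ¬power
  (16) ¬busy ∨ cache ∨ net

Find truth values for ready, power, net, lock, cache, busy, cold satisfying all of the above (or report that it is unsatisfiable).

ready = False; power = True; net = False; lock = False; cache = False; busy = False; cold = True

Unit clause (¬lock) forces lock = False.
Set ready = False.
  then (power ∨ ready) forces power = True.
Set net = False.
Set cache = False.
  then (¬busy ∨ cache ∨ ¬power ∨ ready) forces busy = False.
Set cold = True.
All clauses satisfied.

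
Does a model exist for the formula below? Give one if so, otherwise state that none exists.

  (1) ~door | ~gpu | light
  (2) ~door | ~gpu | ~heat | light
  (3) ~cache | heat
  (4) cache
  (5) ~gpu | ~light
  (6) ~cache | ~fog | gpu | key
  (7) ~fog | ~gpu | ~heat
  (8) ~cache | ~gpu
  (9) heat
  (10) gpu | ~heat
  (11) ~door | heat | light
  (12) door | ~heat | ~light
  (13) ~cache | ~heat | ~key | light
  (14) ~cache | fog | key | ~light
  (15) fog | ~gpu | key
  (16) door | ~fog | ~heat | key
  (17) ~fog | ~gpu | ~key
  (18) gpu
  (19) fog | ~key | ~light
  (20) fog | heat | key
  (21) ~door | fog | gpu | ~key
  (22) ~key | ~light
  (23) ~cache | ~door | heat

No satisfying assignment exists.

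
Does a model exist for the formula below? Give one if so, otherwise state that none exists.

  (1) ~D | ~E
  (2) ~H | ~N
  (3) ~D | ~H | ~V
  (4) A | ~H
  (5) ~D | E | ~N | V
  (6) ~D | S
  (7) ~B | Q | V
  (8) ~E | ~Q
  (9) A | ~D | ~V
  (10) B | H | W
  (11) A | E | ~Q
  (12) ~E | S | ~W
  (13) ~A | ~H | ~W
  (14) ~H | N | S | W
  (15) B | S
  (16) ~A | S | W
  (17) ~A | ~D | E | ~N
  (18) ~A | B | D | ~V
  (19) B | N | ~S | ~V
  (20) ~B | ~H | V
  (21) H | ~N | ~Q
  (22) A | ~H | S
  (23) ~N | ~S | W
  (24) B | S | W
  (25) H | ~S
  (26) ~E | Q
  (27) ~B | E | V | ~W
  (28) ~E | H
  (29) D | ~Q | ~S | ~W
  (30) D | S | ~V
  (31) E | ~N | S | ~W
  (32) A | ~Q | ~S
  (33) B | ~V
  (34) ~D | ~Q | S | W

A = True, S = True, D = False, H = True, N = False, V = True, B = True, W = False, E = False, Q = True

Set A = True.
Set S = True.
  then (H | ~S) forces H = True.
  then (~H | ~N) forces N = False.
  then (~A | ~H | ~W) forces W = False.
Set D = False.
Set V = True.
  then (~A | B | D | ~V) forces B = True.
Try E = True:
  (~E | ~Q) forces Q = False.
  clause (~E | Q) is falsified — backtrack.
So E = False.
Set Q = True.
All clauses satisfied.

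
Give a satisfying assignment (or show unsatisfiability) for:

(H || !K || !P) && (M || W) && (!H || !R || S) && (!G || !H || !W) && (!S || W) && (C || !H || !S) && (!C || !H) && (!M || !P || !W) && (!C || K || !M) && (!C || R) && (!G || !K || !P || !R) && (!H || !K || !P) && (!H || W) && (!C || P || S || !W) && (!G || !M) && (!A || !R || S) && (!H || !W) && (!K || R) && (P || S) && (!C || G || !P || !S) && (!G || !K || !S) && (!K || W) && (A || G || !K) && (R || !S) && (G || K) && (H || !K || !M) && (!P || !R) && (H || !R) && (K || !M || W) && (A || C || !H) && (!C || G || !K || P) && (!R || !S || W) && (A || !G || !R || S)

K = False; G = True; A = False; R = False; M = False; C = False; S = False; H = False; P = True; W = True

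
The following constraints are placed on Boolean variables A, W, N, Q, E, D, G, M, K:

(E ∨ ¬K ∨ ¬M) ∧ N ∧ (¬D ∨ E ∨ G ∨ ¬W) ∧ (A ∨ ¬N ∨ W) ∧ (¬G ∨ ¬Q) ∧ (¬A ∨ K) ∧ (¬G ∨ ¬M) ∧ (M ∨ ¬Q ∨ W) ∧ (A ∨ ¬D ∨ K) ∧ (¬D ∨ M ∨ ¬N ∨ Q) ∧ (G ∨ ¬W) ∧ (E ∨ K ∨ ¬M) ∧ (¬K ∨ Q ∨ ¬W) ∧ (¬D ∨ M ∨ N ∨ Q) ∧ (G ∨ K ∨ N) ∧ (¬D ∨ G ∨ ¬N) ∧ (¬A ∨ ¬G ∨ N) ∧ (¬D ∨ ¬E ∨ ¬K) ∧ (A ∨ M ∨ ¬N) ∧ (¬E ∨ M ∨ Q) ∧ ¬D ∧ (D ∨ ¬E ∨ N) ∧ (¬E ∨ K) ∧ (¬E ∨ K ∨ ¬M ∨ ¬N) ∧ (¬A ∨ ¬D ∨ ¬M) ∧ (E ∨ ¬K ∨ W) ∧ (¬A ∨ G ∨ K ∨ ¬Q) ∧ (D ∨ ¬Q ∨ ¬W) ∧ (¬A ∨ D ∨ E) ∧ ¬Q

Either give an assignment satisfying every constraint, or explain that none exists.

A = True, W = False, N = True, Q = False, E = True, D = False, G = False, M = True, K = True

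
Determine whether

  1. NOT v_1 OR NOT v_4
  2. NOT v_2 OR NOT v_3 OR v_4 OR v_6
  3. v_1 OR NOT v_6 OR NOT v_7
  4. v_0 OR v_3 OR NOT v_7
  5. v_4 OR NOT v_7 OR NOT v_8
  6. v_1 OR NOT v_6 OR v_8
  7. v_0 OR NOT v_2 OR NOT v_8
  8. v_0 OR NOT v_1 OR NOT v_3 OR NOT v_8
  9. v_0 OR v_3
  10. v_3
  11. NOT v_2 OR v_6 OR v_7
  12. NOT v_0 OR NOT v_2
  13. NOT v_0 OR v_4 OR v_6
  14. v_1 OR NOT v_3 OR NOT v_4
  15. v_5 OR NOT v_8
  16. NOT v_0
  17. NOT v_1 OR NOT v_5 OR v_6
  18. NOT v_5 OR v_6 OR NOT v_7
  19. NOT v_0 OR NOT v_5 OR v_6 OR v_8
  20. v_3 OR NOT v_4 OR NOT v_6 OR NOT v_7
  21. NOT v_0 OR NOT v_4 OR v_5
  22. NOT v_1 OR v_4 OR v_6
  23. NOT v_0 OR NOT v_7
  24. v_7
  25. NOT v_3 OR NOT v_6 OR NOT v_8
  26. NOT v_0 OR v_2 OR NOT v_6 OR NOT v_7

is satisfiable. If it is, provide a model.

v_0 = False, v_1 = True, v_2 = True, v_3 = True, v_4 = False, v_5 = True, v_6 = True, v_7 = True, v_8 = False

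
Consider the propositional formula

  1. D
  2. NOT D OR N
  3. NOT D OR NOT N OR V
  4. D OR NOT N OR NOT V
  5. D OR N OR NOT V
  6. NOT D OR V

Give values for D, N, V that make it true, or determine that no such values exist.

Unit clause (D) forces D = True.
In (NOT D OR N) only N is left, so N = True.
In (NOT D OR NOT N OR V) only V is left, so V = True.
Check each clause:
  (D): D holds.
  (NOT D OR N): N holds.
  (NOT D OR NOT N OR V): V holds.
  (D OR NOT N OR NOT V): D holds.
  (D OR N OR NOT V): D holds.
  (NOT D OR V): V holds.
All clauses satisfied.

D=T, N=T, V=T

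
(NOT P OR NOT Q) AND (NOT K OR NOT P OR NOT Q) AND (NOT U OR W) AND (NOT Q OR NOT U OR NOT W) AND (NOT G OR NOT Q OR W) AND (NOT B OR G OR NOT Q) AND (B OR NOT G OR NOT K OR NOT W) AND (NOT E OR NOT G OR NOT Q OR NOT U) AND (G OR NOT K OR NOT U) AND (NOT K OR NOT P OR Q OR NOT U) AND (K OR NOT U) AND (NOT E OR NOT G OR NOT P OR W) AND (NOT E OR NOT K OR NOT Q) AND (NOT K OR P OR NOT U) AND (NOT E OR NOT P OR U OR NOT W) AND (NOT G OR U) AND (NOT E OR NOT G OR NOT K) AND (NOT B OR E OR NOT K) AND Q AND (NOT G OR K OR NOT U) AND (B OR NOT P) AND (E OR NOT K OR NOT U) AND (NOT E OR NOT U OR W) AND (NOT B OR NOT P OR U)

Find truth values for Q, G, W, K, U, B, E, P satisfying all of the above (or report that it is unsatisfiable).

Unit clause (Q) forces Q = True.
In (NOT P OR NOT Q) only NOT P is left, so P = False.
Set G = False.
  then (NOT B OR G OR NOT Q) forces B = False.
Set W = False.
  then (NOT U OR W) forces U = False.
Set K = False.
Set E = False.
All clauses satisfied.

Q=T; G=F; W=F; K=F; U=F; B=F; E=F; P=F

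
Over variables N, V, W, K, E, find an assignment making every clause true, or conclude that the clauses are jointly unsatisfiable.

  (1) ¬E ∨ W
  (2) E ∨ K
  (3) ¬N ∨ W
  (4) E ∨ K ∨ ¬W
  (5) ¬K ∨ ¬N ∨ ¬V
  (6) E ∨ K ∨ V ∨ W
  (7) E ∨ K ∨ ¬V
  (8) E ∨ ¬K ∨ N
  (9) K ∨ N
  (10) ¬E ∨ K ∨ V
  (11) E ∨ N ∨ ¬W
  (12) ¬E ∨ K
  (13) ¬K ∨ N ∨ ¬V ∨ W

N = True, V = False, W = True, K = True, E = True

Set N = True.
  then (¬N ∨ W) forces W = True.
Try V = True:
  (¬K ∨ ¬N ∨ ¬V) forces K = False.
  (E ∨ K) forces E = True.
  clause (¬E ∨ K) is falsified — backtrack.
So V = False.
Set K = True.
Set E = True.
All clauses satisfied.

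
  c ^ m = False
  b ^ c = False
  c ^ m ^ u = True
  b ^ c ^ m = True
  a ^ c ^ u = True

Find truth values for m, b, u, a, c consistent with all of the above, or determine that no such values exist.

m = True, b = True, u = True, a = True, c = True

c ^ m = T ^ T = False ✓
b ^ c = T ^ T = False ✓
c ^ m ^ u = T ^ T ^ T = True ✓
b ^ c ^ m = T ^ T ^ T = True ✓
a ^ c ^ u = T ^ T ^ T = True ✓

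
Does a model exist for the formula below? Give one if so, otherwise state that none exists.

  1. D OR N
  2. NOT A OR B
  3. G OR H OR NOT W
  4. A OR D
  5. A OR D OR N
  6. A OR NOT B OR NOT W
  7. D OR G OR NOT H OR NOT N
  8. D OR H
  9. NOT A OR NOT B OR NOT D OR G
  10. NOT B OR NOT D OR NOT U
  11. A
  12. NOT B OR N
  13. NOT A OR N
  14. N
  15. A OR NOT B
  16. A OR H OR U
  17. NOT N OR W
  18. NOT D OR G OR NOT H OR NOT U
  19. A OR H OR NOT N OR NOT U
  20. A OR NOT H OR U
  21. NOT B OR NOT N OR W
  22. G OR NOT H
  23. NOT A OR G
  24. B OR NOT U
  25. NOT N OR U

D = False, B = True, G = True, U = True, A = True, N = True, H = True, W = True

Unit clause (A) forces A = True.
In (NOT A OR N) only N is left, so N = True.
In (NOT N OR W) only W is left, so W = True.
In (NOT A OR G) only G is left, so G = True.
In (NOT N OR U) only U is left, so U = True.
In (NOT A OR B) only B is left, so B = True.
In (NOT B OR NOT D OR NOT U) only NOT D is left, so D = False.
In (D OR H) only H is left, so H = True.
All clauses satisfied.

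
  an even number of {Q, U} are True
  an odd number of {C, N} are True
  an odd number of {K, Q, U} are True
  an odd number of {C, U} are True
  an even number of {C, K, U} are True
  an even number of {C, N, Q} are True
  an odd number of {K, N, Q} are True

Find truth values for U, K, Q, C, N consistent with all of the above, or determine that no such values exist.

U = True, K = True, Q = True, C = False, N = True

{Q, U}: 2 true → even ✓
{C, N}: 1 true → odd ✓
{K, Q, U}: 3 true → odd ✓
{C, U}: 1 true → odd ✓
{C, K, U}: 2 true → even ✓
{C, N, Q}: 2 true → even ✓
{K, N, Q}: 3 true → odd ✓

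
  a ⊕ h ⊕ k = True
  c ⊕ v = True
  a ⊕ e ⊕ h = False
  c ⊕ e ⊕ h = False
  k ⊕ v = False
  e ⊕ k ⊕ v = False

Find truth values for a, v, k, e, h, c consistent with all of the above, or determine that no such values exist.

a: False; v: True; k: True; e: False; h: False; c: False

a ⊕ h ⊕ k = F ⊕ F ⊕ T = True ✓
c ⊕ v = F ⊕ T = True ✓
a ⊕ e ⊕ h = F ⊕ F ⊕ F = False ✓
c ⊕ e ⊕ h = F ⊕ F ⊕ F = False ✓
k ⊕ v = T ⊕ T = False ✓
e ⊕ k ⊕ v = F ⊕ T ⊕ T = False ✓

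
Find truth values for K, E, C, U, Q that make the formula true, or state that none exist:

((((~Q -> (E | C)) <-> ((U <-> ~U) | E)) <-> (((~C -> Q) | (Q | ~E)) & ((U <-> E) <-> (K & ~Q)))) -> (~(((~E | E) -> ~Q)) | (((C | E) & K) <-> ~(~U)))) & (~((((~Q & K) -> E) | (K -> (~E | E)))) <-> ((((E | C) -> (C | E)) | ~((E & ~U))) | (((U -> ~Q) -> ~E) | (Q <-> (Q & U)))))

The conjunct ~((((~Q & K) -> E) | (K -> (~E | E)))) <-> ((((E | C) -> (C | E)) | ~((E & ~U))) | (((U -> ~Q) -> ~E) | (Q <-> (Q & U)))) is unsatisfiable on its own:
  E = True: this becomes ~True <-> (True | (~((U -> ~Q)) | (Q <-> (Q & U)))) = False.
  E = False: this becomes ~True <-> (True | True) = False.
So the whole conjunction is unsatisfiable.

Unsatisfiable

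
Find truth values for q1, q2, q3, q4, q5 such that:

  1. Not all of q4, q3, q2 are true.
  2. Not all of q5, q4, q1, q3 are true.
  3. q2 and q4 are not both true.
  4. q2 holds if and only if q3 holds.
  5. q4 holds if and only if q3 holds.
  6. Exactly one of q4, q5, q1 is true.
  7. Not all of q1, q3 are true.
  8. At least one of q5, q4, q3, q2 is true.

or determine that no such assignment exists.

q1 = False, q2 = False, q3 = False, q4 = False, q5 = True

  (1) {q4, q3, q2}: 0/3 true — not all ✓
  (2) {q5, q4, q1, q3}: 1/4 true — not all ✓
  (3) q2=F, q4=F — not both ✓
  (4) q2=F, q3=F — same ✓
  (5) q4=F, q3=F — same ✓
  (6) {q4, q5, q1}: 1 true — exactly one ✓
  (7) {q1, q3}: 0/2 true — not all ✓
  (8) {q5, q4, q3, q2}: 1 true — at least one ✓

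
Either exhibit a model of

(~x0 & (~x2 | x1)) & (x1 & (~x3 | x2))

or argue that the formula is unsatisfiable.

x0 = False, x1 = True, x2 = False, x3 = False

  ~x0 & (~x2 | x1) = True
    ~x0 = True
    ~x2 | x1 = True
      ~x2 = True
  x1 & (~x3 | x2) = True
    ~x3 | x2 = True
      ~x3 = True
Both conjuncts True, so the formula holds.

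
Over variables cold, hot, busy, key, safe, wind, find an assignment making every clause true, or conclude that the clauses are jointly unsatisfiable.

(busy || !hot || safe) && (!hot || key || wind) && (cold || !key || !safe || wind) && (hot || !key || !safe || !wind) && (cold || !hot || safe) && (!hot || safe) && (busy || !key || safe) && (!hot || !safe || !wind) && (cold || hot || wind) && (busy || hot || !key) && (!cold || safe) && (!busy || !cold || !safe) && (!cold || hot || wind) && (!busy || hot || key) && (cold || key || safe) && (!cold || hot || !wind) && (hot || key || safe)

Set cold = False.
Set hot = False.
  then (cold || hot || wind) forces wind = True.
Set busy = True.
  then (!busy || hot || key) forces key = True.
  then (hot || !key || !safe || !wind) forces safe = False.
All clauses satisfied.

cold=F; hot=F; busy=T; key=T; safe=F; wind=T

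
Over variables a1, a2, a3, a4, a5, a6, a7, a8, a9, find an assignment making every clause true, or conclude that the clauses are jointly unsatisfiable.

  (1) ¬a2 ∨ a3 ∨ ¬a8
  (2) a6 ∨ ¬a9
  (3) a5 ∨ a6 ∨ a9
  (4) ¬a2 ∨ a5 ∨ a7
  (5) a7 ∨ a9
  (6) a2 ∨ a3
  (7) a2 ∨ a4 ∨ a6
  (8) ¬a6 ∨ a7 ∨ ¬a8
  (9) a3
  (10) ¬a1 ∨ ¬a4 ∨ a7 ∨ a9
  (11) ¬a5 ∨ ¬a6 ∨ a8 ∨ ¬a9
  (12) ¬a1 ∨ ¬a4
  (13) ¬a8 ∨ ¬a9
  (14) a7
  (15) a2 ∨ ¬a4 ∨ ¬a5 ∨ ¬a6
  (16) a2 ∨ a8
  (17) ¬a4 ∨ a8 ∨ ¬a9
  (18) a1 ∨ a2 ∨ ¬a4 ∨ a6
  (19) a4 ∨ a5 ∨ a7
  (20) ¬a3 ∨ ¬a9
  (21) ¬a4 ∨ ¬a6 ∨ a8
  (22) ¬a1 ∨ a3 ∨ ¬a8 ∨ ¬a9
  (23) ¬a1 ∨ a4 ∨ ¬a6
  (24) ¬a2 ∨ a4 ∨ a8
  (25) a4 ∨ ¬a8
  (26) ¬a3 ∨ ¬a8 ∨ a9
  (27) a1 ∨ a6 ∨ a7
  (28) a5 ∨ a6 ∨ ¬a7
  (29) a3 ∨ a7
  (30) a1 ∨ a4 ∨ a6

a1=F, a2=T, a3=T, a4=T, a5=T, a6=F, a7=T, a8=F, a9=F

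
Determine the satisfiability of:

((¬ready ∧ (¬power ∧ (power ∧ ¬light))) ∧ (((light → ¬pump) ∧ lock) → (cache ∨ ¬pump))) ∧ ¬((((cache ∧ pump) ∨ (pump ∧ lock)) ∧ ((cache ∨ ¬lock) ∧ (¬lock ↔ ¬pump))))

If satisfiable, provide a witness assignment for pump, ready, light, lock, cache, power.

Case power = True: the conjunct ¬power is False.
Case power = False: the conjunct power is False.
Both cases fail — unsatisfiable.

The formula is unsatisfiable.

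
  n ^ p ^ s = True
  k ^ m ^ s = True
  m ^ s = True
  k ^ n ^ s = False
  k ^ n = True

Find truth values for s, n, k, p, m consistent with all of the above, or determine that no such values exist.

s=T; n=T; k=F; p=T; m=F

n ^ p ^ s = T ^ T ^ T = True ✓
k ^ m ^ s = F ^ F ^ T = True ✓
m ^ s = F ^ T = True ✓
k ^ n ^ s = F ^ T ^ T = False ✓
k ^ n = F ^ T = True ✓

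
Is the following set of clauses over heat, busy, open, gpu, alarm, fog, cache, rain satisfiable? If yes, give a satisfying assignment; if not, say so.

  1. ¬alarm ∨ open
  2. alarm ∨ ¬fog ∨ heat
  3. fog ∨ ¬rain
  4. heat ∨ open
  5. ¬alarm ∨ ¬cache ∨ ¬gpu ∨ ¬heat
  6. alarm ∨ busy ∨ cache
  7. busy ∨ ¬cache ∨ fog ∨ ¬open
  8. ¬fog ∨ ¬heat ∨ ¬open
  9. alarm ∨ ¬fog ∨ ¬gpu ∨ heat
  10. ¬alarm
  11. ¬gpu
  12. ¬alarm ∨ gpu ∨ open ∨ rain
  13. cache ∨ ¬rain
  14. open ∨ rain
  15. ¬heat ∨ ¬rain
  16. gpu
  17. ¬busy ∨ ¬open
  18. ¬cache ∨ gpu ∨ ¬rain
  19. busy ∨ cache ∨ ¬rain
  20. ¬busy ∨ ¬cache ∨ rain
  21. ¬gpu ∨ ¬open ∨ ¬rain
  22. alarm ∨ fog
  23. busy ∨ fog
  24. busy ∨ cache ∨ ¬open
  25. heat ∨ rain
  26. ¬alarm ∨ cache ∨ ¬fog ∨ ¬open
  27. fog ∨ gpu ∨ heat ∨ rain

Unsatisfiable — no assignment works.

Case gpu = True:
  Clause (¬gpu) is falsified — contradiction.
Case gpu = False:
  Clause (gpu) is falsified — contradiction.
Both cases fail, so the formula is unsatisfiable.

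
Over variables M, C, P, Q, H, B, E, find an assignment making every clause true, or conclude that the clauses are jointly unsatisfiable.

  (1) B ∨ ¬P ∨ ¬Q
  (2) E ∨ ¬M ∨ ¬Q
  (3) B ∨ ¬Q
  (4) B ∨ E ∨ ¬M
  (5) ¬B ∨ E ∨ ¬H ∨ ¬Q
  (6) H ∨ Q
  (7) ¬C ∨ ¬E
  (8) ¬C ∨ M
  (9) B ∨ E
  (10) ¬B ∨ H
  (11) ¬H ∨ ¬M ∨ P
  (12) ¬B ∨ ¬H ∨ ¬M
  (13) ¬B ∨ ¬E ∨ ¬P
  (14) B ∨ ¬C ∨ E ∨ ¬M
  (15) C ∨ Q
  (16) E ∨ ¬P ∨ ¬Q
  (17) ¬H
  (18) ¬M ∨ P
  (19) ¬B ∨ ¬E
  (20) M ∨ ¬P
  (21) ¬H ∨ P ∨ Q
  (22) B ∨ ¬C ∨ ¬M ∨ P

Case H = True:
  Clause (¬H) is falsified — contradiction.
Case H = False:
  (H ∨ Q) forces Q = True.
  (B ∨ ¬Q) forces B = True.
  Clause (¬B ∨ H) is falsified — contradiction.
Both cases fail, so the formula is unsatisfiable.

No satisfying assignment exists.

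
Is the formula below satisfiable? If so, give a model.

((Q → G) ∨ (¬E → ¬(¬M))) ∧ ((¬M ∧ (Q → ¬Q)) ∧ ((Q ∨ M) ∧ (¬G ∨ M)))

Case Q = True: the conjunct Q → ¬Q becomes True → ¬True = False.
Case Q = False: the formula simplifies to ¬M ∧ (M ∧ (¬G ∨ M)).
  M = True: the conjunct ¬M is False.
  M = False: the conjunct M is False.
Both cases fail — unsatisfiable.

No satisfying assignment exists.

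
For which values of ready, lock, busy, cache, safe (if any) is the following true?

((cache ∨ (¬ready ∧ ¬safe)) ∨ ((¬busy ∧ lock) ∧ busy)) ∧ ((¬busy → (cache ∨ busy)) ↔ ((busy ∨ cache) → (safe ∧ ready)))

ready = True, lock = False, busy = True, cache = True, safe = True

  (cache ∨ (¬ready ∧ ¬safe)) ∨ ((¬busy ∧ lock) ∧ busy) = True
    cache ∨ (¬ready ∧ ¬safe) = True
      ¬ready ∧ ¬safe = False
        ¬ready = False
        ¬safe = False
    (¬busy ∧ lock) ∧ busy = False
      ¬busy ∧ lock = False
        ¬busy = False
  (¬busy → (cache ∨ busy)) ↔ ((busy ∨ cache) → (safe ∧ ready)) = True
    ¬busy → (cache ∨ busy) = True
      ¬busy = False
      cache ∨ busy = True
    (busy ∨ cache) → (safe ∧ ready) = True
      busy ∨ cache = True
      safe ∧ ready = True
Both conjuncts True, so the formula holds.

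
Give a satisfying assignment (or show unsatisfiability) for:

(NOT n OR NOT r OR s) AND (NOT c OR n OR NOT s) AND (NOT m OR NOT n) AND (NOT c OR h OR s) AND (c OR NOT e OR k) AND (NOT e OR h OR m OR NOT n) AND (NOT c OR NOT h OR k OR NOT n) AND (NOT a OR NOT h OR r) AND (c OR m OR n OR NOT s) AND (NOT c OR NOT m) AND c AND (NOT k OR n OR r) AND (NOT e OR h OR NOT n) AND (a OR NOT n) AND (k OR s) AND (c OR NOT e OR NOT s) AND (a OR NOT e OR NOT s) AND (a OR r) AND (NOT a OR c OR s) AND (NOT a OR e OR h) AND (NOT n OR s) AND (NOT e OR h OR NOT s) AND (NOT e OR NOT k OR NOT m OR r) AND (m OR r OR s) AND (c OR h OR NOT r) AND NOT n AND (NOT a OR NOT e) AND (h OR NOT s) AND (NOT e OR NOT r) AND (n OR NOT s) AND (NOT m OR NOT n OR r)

Unit clause (c) forces c = True.
Unit clause (NOT n) forces n = False.
In (n OR NOT s) only NOT s is left, so s = False.
In (NOT c OR h OR s) only h is left, so h = True.
In (NOT c OR NOT m) only NOT m is left, so m = False.
In (k OR s) only k is left, so k = True.
In (m OR r OR s) only r is left, so r = True.
In (NOT e OR NOT r) only NOT e is left, so e = False.
Set a = True.
All clauses satisfied.

e: False; k: True; m: False; h: True; a: True; s: False; r: True; n: False; c: True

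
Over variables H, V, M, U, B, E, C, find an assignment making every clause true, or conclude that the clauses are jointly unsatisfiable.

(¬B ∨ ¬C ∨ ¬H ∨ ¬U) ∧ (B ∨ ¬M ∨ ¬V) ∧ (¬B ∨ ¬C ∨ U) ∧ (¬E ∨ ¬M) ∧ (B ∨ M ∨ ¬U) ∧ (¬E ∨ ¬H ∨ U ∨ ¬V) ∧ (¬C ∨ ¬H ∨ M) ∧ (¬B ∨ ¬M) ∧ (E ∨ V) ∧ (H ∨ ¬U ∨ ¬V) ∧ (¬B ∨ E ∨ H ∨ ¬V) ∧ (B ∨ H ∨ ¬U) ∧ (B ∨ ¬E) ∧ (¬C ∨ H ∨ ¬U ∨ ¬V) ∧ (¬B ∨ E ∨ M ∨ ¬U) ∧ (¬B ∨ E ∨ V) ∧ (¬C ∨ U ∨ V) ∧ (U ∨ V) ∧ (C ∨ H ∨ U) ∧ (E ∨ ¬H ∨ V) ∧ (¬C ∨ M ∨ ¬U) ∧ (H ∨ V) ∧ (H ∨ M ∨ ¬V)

H = True, V = True, M = False, U = True, B = True, E = True, C = False

Set H = True.
Set V = True.
Try M = True:
  (B ∨ ¬M ∨ ¬V) forces B = True.
  clause (¬B ∨ ¬M) is falsified — backtrack.
So M = False.
  then (¬C ∨ ¬H ∨ M) forces C = False.
Set U = True.
  then (B ∨ M ∨ ¬U) forces B = True.
  then (¬B ∨ E ∨ M ∨ ¬U) forces E = True.
All clauses satisfied.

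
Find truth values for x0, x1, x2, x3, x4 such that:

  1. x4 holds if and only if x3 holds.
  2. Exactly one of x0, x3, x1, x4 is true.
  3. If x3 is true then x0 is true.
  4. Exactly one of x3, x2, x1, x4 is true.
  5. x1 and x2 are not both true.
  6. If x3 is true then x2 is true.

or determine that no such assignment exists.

x0 = True; x1 = False; x2 = True; x3 = False; x4 = False

  (1) x4=F, x3=F — same ✓
  (2) {x0, x3, x1, x4}: 1 true — exactly one ✓
  (3) x3=F ⇒ x0: vacuous ✓
  (4) {x3, x2, x1, x4}: 1 true — exactly one ✓
  (5) x1=F, x2=T — not both ✓
  (6) x3=F ⇒ x2: vacuous ✓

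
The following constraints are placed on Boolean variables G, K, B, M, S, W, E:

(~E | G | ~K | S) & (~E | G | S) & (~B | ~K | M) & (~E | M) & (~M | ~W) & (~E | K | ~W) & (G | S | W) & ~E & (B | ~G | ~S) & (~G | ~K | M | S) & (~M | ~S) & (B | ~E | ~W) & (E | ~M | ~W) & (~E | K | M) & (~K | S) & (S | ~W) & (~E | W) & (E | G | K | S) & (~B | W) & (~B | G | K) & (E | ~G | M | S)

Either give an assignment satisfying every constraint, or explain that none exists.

G = False, K = True, B = False, M = False, S = True, W = True, E = False

Unit clause (~E) forces E = False.
Set G = False.
Set K = True.
  then (~K | S) forces S = True.
  then (~M | ~S) forces M = False.
  then (~B | ~K | M) forces B = False.
Set W = True.
All clauses satisfied.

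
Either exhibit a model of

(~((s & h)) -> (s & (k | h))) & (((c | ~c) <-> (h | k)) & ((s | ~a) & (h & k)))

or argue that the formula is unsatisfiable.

h: True, s: True, c: False, k: True, a: False

  ~((s & h)) -> (s & (k | h)) = True
    ~((s & h)) = False
      s & h = True
    s & (k | h) = True
      k | h = True
  ((c | ~c) <-> (h | k)) & ((s | ~a) & (h & k)) = True
    (c | ~c) <-> (h | k) = True
      c | ~c = True
        ~c = True
      h | k = True
    (s | ~a) & (h & k) = True
      s | ~a = True
        ~a = True
      h & k = True
Both conjuncts True, so the formula holds.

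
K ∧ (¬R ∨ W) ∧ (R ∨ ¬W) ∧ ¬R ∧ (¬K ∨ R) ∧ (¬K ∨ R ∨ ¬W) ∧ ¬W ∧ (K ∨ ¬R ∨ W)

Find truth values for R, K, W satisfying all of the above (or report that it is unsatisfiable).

Case R = True:
  Clause (¬R) is falsified — contradiction.
Case R = False:
  (K) forces K = True.
  Clause (¬K ∨ R) is falsified — contradiction.
Both cases fail, so the formula is unsatisfiable.

No satisfying assignment exists.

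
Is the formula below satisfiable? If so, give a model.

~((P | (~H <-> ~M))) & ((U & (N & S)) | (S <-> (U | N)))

N = True; P = False; H = True; U = False; M = False; S = True

  ~((P | (~H <-> ~M))) = True
    P | (~H <-> ~M) = False
      ~H <-> ~M = False
        ~H = False
        ~M = True
  (U & (N & S)) | (S <-> (U | N)) = True
    U & (N & S) = False
      N & S = True
    S <-> (U | N) = True
      U | N = True
Both conjuncts True, so the formula holds.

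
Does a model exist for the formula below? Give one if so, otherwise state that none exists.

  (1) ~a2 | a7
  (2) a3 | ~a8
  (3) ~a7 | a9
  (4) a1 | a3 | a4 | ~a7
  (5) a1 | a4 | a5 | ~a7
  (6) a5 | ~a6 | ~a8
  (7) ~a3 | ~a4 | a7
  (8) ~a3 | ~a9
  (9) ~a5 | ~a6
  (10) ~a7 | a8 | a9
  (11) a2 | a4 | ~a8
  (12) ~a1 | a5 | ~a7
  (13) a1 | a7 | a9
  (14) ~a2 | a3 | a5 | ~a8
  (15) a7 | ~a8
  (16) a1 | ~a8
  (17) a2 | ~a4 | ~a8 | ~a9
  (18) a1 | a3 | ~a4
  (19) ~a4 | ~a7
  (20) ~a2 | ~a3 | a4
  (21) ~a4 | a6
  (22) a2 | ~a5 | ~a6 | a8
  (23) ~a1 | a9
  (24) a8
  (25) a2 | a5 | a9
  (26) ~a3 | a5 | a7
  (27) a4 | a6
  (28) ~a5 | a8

Case a6 = True:
  (~a5 | ~a6) forces a5 = False.
  (a5 | ~a6 | ~a8) forces a8 = False.
  Clause (a8) is falsified — contradiction.
Case a6 = False:
  (~a4 | a6) forces a4 = False.
  Clause (a4 | a6) is falsified — contradiction.
Both cases fail, so the formula is unsatisfiable.

UNSATISFIABLE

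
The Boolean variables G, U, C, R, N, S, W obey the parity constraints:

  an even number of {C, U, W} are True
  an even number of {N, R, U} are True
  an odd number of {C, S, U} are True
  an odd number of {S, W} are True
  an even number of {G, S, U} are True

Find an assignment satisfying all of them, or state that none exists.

G = False, U = False, C = True, R = True, N = True, S = False, W = True

{C, U, W}: 2 true → even ✓
{N, R, U}: 2 true → even ✓
{C, S, U}: 1 true → odd ✓
{S, W}: 1 true → odd ✓
{G, S, U}: 0 true → even ✓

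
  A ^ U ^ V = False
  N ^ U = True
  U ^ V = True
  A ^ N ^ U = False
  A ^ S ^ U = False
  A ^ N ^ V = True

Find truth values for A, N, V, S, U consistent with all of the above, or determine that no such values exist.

A: True, N: False, V: False, S: False, U: True

A ^ U ^ V = T ^ T ^ F = False ✓
N ^ U = F ^ T = True ✓
U ^ V = T ^ F = True ✓
A ^ N ^ U = T ^ F ^ T = False ✓
A ^ S ^ U = T ^ F ^ T = False ✓
A ^ N ^ V = T ^ F ^ F = True ✓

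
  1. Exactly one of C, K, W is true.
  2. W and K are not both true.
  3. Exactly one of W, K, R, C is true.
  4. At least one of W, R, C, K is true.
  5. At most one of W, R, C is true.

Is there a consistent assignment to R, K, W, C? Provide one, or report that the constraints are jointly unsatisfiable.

R = False; K = False; W = True; C = False

  (1) {C, K, W}: 1 true — exactly one ✓
  (2) W=T, K=F — not both ✓
  (3) {W, K, R, C}: 1 true — exactly one ✓
  (4) {W, R, C, K}: 1 true — at least one ✓
  (5) {W, R, C}: 1 true — at most one ✓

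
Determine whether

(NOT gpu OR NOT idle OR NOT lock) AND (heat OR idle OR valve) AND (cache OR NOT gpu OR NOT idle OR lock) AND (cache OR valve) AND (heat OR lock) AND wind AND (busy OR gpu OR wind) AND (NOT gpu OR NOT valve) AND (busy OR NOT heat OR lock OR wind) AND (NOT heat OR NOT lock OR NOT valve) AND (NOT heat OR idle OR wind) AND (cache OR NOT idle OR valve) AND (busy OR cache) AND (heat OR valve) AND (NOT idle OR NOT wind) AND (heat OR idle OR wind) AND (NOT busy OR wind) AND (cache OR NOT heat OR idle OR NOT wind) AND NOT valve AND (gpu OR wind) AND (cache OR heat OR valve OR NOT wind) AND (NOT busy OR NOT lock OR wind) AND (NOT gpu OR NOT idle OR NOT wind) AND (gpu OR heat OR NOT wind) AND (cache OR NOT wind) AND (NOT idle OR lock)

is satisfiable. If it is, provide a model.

valve: False, idle: False, cache: True, lock: True, wind: True, busy: False, gpu: True, heat: True

Unit clause (wind) forces wind = True.
In (NOT idle OR NOT wind) only NOT idle is left, so idle = False.
Unit clause (NOT valve) forces valve = False.
In (cache OR NOT wind) only cache is left, so cache = True.
In (heat OR idle OR valve) only heat is left, so heat = True.
Set lock = True.
Set busy = False.
Set gpu = True.
All clauses satisfied.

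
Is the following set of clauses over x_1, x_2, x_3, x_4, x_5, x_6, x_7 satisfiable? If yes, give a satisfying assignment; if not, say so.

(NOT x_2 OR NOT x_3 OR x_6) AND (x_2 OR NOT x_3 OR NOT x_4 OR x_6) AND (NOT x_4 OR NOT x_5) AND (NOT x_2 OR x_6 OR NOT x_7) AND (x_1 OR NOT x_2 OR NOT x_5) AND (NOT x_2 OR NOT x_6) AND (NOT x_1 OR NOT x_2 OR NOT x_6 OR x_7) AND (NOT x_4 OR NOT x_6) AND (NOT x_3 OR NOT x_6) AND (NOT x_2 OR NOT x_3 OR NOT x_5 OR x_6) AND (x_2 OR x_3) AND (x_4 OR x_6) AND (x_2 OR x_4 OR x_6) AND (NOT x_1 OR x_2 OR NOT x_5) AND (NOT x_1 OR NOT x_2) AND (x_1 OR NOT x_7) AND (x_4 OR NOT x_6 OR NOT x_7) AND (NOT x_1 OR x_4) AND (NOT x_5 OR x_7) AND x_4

x_1: False, x_2: True, x_3: False, x_4: True, x_5: False, x_6: False, x_7: False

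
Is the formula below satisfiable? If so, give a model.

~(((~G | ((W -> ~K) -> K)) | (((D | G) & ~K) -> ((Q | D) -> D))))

D=F, K=F, Q=T, W=F, G=T

  ~(((~G | ((W -> ~K) -> K)) | (((D | G) & ~K) -> ((Q | D) -> D)))) = True
    (~G | ((W -> ~K) -> K)) | (((D | G) & ~K) -> ((Q | D) -> D)) = False
      ~G | ((W -> ~K) -> K) = False
        ~G = False
        (W -> ~K) -> K = False
          W -> ~K = True
            ~K = True
      ((D | G) & ~K) -> ((Q | D) -> D) = False
        (D | G) & ~K = True
          D | G = True
          ~K = True
        (Q | D) -> D = False
          Q | D = True
The formula evaluates to True.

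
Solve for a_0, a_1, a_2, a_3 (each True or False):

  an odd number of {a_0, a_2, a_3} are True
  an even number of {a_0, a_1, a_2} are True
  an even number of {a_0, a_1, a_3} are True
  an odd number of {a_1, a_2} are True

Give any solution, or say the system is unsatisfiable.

a_0: True, a_1: True, a_2: False, a_3: False

{a_0, a_2, a_3}: 1 true → odd ✓
{a_0, a_1, a_2}: 2 true → even ✓
{a_0, a_1, a_3}: 2 true → even ✓
{a_1, a_2}: 1 true → odd ✓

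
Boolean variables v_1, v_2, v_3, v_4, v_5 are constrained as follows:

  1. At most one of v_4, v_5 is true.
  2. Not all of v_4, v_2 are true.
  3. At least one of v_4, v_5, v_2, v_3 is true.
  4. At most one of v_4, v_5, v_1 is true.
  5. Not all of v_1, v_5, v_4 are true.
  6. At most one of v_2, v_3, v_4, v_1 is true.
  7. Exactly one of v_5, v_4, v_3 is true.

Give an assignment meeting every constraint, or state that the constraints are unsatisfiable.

v_1 = False, v_2 = False, v_3 = False, v_4 = False, v_5 = True

  (1) {v_4, v_5}: 1 true — at most one ✓
  (2) {v_4, v_2}: 0/2 true — not all ✓
  (3) {v_4, v_5, v_2, v_3}: 1 true — at least one ✓
  (4) {v_4, v_5, v_1}: 1 true — at most one ✓
  (5) {v_1, v_5, v_4}: 1/3 true — not all ✓
  (6) {v_2, v_3, v_4, v_1}: 0 true — at most one ✓
  (7) {v_5, v_4, v_3}: 1 true — exactly one ✓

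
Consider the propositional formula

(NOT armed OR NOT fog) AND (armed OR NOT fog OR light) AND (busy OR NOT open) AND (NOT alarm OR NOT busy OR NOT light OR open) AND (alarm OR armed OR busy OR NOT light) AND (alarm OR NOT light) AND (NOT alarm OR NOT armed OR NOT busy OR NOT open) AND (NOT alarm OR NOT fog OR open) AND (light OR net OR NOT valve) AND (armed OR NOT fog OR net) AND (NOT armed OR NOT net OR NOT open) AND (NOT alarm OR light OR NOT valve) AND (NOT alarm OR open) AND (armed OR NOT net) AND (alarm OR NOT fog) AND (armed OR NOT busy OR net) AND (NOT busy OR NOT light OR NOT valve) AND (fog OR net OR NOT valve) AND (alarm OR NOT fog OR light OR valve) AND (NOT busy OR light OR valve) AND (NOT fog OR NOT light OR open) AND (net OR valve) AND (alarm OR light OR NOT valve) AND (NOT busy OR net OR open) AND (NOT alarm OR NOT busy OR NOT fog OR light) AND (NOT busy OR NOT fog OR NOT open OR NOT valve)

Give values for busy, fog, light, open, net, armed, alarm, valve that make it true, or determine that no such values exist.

busy: False; fog: False; light: False; open: False; net: True; armed: True; alarm: False; valve: False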